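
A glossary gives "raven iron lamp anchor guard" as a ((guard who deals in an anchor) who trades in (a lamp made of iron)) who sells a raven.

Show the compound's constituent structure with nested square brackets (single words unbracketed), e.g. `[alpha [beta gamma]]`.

At the top level: head "guard" (specifically "iron lamp anchor guard"); modifier "raven".
"iron lamp anchor guard" → head "guard" (specifically "anchor guard"), modifier "iron lamp".
"iron lamp" → head "lamp", modifier "iron".
"anchor guard" → head "guard", modifier "anchor".
So the structure is [raven [[iron lamp] [anchor guard]]].

[raven [[iron lamp] [anchor guard]]]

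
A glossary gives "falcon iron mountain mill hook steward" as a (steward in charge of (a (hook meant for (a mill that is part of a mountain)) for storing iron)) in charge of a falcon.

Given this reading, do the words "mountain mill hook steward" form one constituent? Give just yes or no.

The top-level split is [falcon] [iron mountain mill hook steward]; the full structure is [falcon [[iron [[mountain mill] hook]] steward]].
"mountain mill hook steward" straddles a constituent boundary, so it is not a single unit.

no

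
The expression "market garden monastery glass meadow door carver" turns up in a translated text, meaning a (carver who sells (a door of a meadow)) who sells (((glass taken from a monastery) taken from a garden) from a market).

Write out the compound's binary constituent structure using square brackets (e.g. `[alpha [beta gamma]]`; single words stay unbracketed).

[[market [garden [monastery glass]]] [[meadow door] carver]]

At the top level: head "carver" (specifically "meadow door carver"); modifier "market garden monastery glass".
"market garden monastery glass" → head "glass" (specifically "garden monastery glass"), modifier "market".
"garden monastery glass" → head "glass" (specifically "monastery glass"), modifier "garden".
"monastery glass" → head "glass", modifier "monastery".
"meadow door carver" → head "carver", modifier "meadow door".
"meadow door" → head "door", modifier "meadow".
Assembled: [[market [garden [monastery glass]]] [[meadow door] carver]].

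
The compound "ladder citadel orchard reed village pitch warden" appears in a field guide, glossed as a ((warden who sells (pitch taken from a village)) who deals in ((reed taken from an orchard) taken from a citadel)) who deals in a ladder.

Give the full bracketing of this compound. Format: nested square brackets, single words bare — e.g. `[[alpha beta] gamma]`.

[ladder [[citadel [orchard reed]] [[village pitch] warden]]]

At the top level: head "warden" (specifically "citadel orchard reed village pitch warden"); modifier "ladder".
"citadel orchard reed village pitch warden" → head "warden" (specifically "village pitch warden"), modifier "citadel orchard reed".
"citadel orchard reed" → head "reed" (specifically "orchard reed"), modifier "citadel".
"orchard reed" → head "reed", modifier "orchard".
"village pitch warden" → head "warden", modifier "village pitch".
"village pitch" → head "pitch", modifier "village".
Assembled: [ladder [[citadel [orchard reed]] [[village pitch] warden]]].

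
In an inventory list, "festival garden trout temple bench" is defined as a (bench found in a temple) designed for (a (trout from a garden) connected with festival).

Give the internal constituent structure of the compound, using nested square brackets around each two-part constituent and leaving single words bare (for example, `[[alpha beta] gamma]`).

[[festival [garden trout]] [temple bench]]

Whole compound: head "bench" (specifically "temple bench"), modifier "festival garden trout".
"festival garden trout" → head "trout" (specifically "garden trout"), modifier "festival".
"garden trout" → head "trout", modifier "garden".
"temple bench" → head "bench", modifier "temple".
Assembled: [[festival [garden trout]] [temple bench]].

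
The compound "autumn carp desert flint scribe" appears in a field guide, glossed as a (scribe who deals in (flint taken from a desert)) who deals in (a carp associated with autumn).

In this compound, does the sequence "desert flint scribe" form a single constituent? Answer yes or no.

The paraphrase groups the words so that "desert flint scribe" is one unit: it corresponds to a single parenthesized sub-phrase.
The full structure is [[autumn carp] [[desert flint] scribe]], in which [desert flint scribe] is a constituent.

yes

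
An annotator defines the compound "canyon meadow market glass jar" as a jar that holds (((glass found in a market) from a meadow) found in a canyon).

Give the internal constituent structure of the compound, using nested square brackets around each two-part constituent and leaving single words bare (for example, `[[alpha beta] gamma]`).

Overall it is a kind of jar; the modifier is "canyon meadow market glass".
"canyon meadow market glass" → head "glass" (specifically "meadow market glass"), modifier "canyon".
"meadow market glass" → head "glass" (specifically "market glass"), modifier "meadow".
"market glass" → head "glass", modifier "market".
So the structure is [[canyon [meadow [market glass]]] jar].

[[canyon [meadow [market glass]]] jar]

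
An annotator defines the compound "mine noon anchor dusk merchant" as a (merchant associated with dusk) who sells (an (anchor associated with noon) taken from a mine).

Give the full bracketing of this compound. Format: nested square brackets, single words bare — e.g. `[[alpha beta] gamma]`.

Whole compound: head "merchant" (specifically "dusk merchant"), modifier "mine noon anchor".
Within "mine noon anchor", the head is "anchor" (specifically "noon anchor") and the modifier is "mine".
Within "noon anchor", the head is "anchor" and the modifier is "noon".
Within "dusk merchant", the head is "merchant" and the modifier is "dusk".
So the structure is [[mine [noon anchor]] [dusk merchant]].

[[mine [noon anchor]] [dusk merchant]]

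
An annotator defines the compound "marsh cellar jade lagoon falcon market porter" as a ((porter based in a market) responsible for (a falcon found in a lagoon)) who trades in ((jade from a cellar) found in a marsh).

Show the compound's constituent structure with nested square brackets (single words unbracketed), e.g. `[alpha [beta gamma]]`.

At the top level: head "porter" (specifically "lagoon falcon market porter"); modifier "marsh cellar jade".
Inside "marsh cellar jade": head "jade" (specifically "cellar jade"), modifier "marsh".
Inside "cellar jade": head "jade", modifier "cellar".
Inside "lagoon falcon market porter": head "porter" (specifically "market porter"), modifier "lagoon falcon".
Inside "lagoon falcon": head "falcon", modifier "lagoon".
Inside "market porter": head "porter", modifier "market".
Putting it together: [[marsh [cellar jade]] [[lagoon falcon] [market porter]]].

[[marsh [cellar jade]] [[lagoon falcon] [market porter]]]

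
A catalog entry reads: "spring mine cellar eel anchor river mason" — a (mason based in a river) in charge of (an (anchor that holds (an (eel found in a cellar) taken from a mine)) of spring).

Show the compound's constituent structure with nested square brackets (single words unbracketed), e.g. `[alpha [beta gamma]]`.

Whole compound: head "mason" (specifically "river mason"), modifier "spring mine cellar eel anchor".
Inside "spring mine cellar eel anchor": head "anchor" (specifically "mine cellar eel anchor"), modifier "spring".
Inside "mine cellar eel anchor": head "anchor", modifier "mine cellar eel".
Inside "mine cellar eel": head "eel" (specifically "cellar eel"), modifier "mine".
Inside "cellar eel": head "eel", modifier "cellar".
Inside "river mason": head "mason", modifier "river".
Assembled: [[spring [[mine [cellar eel]] anchor]] [river mason]].

[[spring [[mine [cellar eel]] anchor]] [river mason]]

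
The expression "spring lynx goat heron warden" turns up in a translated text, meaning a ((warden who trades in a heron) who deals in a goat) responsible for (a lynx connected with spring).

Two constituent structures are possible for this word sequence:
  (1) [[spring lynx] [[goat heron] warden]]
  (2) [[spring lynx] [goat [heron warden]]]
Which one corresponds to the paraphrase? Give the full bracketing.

The paraphrase's head is the "warden" part ("goat heron warden"); its modifier is "spring lynx".
That top-level split, carried through the inner groups, gives [[spring lynx] [goat [heron warden]]].

[[spring lynx] [goat [heron warden]]]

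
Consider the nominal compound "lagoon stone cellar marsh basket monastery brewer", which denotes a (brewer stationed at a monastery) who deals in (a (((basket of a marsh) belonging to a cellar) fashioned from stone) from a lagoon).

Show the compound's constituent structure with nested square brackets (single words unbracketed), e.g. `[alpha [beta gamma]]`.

[[lagoon [stone [cellar [marsh basket]]]] [monastery brewer]]

Overall it is a kind of brewer (specifically "monastery brewer"); the modifier is "lagoon stone cellar marsh basket".
"lagoon stone cellar marsh basket" → head "basket" (specifically "stone cellar marsh basket"), modifier "lagoon".
"stone cellar marsh basket" → head "basket" (specifically "cellar marsh basket"), modifier "stone".
"cellar marsh basket" → head "basket" (specifically "marsh basket"), modifier "cellar".
"marsh basket" → head "basket", modifier "marsh".
"monastery brewer" → head "brewer", modifier "monastery".
Assembled: [[lagoon [stone [cellar [marsh basket]]]] [monastery brewer]].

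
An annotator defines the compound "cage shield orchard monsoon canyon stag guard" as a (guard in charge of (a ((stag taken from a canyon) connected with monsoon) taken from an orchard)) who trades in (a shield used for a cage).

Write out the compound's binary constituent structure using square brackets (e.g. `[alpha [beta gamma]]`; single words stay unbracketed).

The outermost head in the paraphrase is "guard" (specifically "orchard monsoon canyon stag guard"), modified by "cage shield".
"cage shield" → head "shield", modifier "cage".
"orchard monsoon canyon stag guard" → head "guard", modifier "orchard monsoon canyon stag".
"orchard monsoon canyon stag" → head "stag" (specifically "monsoon canyon stag"), modifier "orchard".
"monsoon canyon stag" → head "stag" (specifically "canyon stag"), modifier "monsoon".
"canyon stag" → head "stag", modifier "canyon".
Putting it together: [[cage shield] [[orchard [monsoon [canyon stag]]] guard]].

[[cage shield] [[orchard [monsoon [canyon stag]]] guard]]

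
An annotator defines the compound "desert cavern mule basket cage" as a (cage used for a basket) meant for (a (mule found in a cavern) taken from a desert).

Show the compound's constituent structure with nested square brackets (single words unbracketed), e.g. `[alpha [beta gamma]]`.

[[desert [cavern mule]] [basket cage]]

At the top level: head "cage" (specifically "basket cage"); modifier "desert cavern mule".
Inside "desert cavern mule": head "mule" (specifically "cavern mule"), modifier "desert".
Inside "cavern mule": head "mule", modifier "cavern".
Inside "basket cage": head "cage", modifier "basket".
Assembled: [[desert [cavern mule]] [basket cage]].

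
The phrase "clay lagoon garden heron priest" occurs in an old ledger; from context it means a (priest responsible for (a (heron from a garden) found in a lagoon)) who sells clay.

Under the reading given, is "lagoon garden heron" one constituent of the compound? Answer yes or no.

yes

The paraphrase groups the words so that "lagoon garden heron" is one unit: it corresponds to a single parenthesized sub-phrase.
The full structure is [clay [[lagoon [garden heron]] priest]], in which [lagoon garden heron] is a constituent.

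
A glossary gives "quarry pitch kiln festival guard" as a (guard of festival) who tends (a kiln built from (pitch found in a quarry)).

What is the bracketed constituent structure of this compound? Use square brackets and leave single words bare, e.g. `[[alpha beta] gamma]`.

At the top level: head "guard" (specifically "festival guard"); modifier "quarry pitch kiln".
Within "quarry pitch kiln", the head is "kiln" and the modifier is "quarry pitch".
Within "quarry pitch", the head is "pitch" and the modifier is "quarry".
Within "festival guard", the head is "guard" and the modifier is "festival".
Assembled: [[[quarry pitch] kiln] [festival guard]].

[[[quarry pitch] kiln] [festival guard]]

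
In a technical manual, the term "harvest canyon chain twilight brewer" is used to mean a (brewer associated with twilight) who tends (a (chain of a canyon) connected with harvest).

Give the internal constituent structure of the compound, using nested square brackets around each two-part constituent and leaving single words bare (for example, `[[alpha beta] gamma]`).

[[harvest [canyon chain]] [twilight brewer]]

Overall it is a kind of brewer (specifically "twilight brewer"); the modifier is "harvest canyon chain".
Inside "harvest canyon chain": head "chain" (specifically "canyon chain"), modifier "harvest".
Inside "canyon chain": head "chain", modifier "canyon".
Inside "twilight brewer": head "brewer", modifier "twilight".
Assembled: [[harvest [canyon chain]] [twilight brewer]].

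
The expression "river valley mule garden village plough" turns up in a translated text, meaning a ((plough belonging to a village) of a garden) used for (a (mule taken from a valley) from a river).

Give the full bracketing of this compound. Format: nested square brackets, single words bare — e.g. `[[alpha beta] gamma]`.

At the top level: head "plough" (specifically "garden village plough"); modifier "river valley mule".
Within "river valley mule", the head is "mule" (specifically "valley mule") and the modifier is "river".
Within "valley mule", the head is "mule" and the modifier is "valley".
Within "garden village plough", the head is "plough" (specifically "village plough") and the modifier is "garden".
Within "village plough", the head is "plough" and the modifier is "village".
So the structure is [[river [valley mule]] [garden [village plough]]].

[[river [valley mule]] [garden [village plough]]]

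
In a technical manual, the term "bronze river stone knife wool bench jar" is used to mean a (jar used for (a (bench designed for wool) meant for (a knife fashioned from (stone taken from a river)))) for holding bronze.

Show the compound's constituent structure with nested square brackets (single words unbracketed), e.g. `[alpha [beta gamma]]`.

Whole compound: head "jar" (specifically "river stone knife wool bench jar"), modifier "bronze".
"river stone knife wool bench jar" → head "jar", modifier "river stone knife wool bench".
"river stone knife wool bench" → head "bench" (specifically "wool bench"), modifier "river stone knife".
"river stone knife" → head "knife", modifier "river stone".
"river stone" → head "stone", modifier "river".
"wool bench" → head "bench", modifier "wool".
Putting it together: [bronze [[[[river stone] knife] [wool bench]] jar]].

[bronze [[[[river stone] knife] [wool bench]] jar]]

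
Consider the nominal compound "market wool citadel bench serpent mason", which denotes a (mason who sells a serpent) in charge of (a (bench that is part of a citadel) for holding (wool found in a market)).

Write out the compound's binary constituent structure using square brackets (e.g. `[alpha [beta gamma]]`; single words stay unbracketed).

[[[market wool] [citadel bench]] [serpent mason]]

Overall it is a kind of mason (specifically "serpent mason"); the modifier is "market wool citadel bench".
Inside "market wool citadel bench": head "bench" (specifically "citadel bench"), modifier "market wool".
Inside "market wool": head "wool", modifier "market".
Inside "citadel bench": head "bench", modifier "citadel".
Inside "serpent mason": head "mason", modifier "serpent".
Putting it together: [[[market wool] [citadel bench]] [serpent mason]].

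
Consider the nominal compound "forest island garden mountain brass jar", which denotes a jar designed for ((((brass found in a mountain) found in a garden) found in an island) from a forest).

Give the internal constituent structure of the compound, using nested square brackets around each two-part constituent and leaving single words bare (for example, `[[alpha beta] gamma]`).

[[forest [island [garden [mountain brass]]]] jar]

Overall it is a kind of jar; the modifier is "forest island garden mountain brass".
Inside "forest island garden mountain brass": head "brass" (specifically "island garden mountain brass"), modifier "forest".
Inside "island garden mountain brass": head "brass" (specifically "garden mountain brass"), modifier "island".
Inside "garden mountain brass": head "brass" (specifically "mountain brass"), modifier "garden".
Inside "mountain brass": head "brass", modifier "mountain".
Assembled: [[forest [island [garden [mountain brass]]]] jar].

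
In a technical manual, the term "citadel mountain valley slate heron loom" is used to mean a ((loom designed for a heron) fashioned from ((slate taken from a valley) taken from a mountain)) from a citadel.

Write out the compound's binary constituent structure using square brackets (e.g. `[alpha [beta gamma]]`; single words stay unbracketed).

The outermost head in the paraphrase is "loom" (specifically "mountain valley slate heron loom"), modified by "citadel".
Within "mountain valley slate heron loom", the head is "loom" (specifically "heron loom") and the modifier is "mountain valley slate".
Within "mountain valley slate", the head is "slate" (specifically "valley slate") and the modifier is "mountain".
Within "valley slate", the head is "slate" and the modifier is "valley".
Within "heron loom", the head is "loom" and the modifier is "heron".
Putting it together: [citadel [[mountain [valley slate]] [heron loom]]].

[citadel [[mountain [valley slate]] [heron loom]]]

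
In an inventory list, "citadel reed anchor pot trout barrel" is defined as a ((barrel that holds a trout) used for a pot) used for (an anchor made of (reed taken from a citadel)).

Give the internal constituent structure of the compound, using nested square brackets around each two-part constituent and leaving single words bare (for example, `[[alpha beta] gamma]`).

[[[citadel reed] anchor] [pot [trout barrel]]]

Whole compound: head "barrel" (specifically "pot trout barrel"), modifier "citadel reed anchor".
"citadel reed anchor" → head "anchor", modifier "citadel reed".
"citadel reed" → head "reed", modifier "citadel".
"pot trout barrel" → head "barrel" (specifically "trout barrel"), modifier "pot".
"trout barrel" → head "barrel", modifier "trout".
So the structure is [[[citadel reed] anchor] [pot [trout barrel]]].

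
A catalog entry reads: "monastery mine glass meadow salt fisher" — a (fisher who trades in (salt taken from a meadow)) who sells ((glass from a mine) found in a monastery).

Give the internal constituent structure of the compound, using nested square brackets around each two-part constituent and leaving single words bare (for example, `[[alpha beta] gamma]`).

Whole compound: head "fisher" (specifically "meadow salt fisher"), modifier "monastery mine glass".
Inside "monastery mine glass": head "glass" (specifically "mine glass"), modifier "monastery".
Inside "mine glass": head "glass", modifier "mine".
Inside "meadow salt fisher": head "fisher", modifier "meadow salt".
Inside "meadow salt": head "salt", modifier "meadow".
Assembled: [[monastery [mine glass]] [[meadow salt] fisher]].

[[monastery [mine glass]] [[meadow salt] fisher]]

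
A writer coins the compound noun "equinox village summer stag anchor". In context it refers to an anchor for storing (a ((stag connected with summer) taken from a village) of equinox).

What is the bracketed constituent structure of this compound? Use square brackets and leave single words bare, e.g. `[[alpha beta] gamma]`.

The outermost head in the paraphrase is "anchor", modified by "equinox village summer stag".
"equinox village summer stag" → head "stag" (specifically "village summer stag"), modifier "equinox".
"village summer stag" → head "stag" (specifically "summer stag"), modifier "village".
"summer stag" → head "stag", modifier "summer".
So the structure is [[equinox [village [summer stag]]] anchor].

[[equinox [village [summer stag]]] anchor]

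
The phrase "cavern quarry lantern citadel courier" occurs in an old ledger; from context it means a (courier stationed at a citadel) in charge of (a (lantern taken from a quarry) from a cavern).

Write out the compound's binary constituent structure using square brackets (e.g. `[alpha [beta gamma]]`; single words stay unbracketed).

Whole compound: head "courier" (specifically "citadel courier"), modifier "cavern quarry lantern".
Within "cavern quarry lantern", the head is "lantern" (specifically "quarry lantern") and the modifier is "cavern".
Within "quarry lantern", the head is "lantern" and the modifier is "quarry".
Within "citadel courier", the head is "courier" and the modifier is "citadel".
Assembled: [[cavern [quarry lantern]] [citadel courier]].

[[cavern [quarry lantern]] [citadel courier]]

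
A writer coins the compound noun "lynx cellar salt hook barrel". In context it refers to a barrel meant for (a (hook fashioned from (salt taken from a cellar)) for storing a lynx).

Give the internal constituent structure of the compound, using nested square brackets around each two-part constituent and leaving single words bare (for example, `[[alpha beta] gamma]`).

[[lynx [[cellar salt] hook]] barrel]

At the top level: head "barrel"; modifier "lynx cellar salt hook".
Inside "lynx cellar salt hook": head "hook" (specifically "cellar salt hook"), modifier "lynx".
Inside "cellar salt hook": head "hook", modifier "cellar salt".
Inside "cellar salt": head "salt", modifier "cellar".
So the structure is [[lynx [[cellar salt] hook]] barrel].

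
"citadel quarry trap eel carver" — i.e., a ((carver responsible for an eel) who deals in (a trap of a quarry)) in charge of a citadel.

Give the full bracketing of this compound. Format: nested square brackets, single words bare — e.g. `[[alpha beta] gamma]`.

[citadel [[quarry trap] [eel carver]]]

The outermost head in the paraphrase is "carver" (specifically "quarry trap eel carver"), modified by "citadel".
Inside "quarry trap eel carver": head "carver" (specifically "eel carver"), modifier "quarry trap".
Inside "quarry trap": head "trap", modifier "quarry".
Inside "eel carver": head "carver", modifier "eel".
Putting it together: [citadel [[quarry trap] [eel carver]]].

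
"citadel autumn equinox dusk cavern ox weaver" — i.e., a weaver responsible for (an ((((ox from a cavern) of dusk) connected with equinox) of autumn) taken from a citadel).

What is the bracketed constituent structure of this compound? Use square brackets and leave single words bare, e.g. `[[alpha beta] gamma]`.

At the top level: head "weaver"; modifier "citadel autumn equinox dusk cavern ox".
Inside "citadel autumn equinox dusk cavern ox": head "ox" (specifically "autumn equinox dusk cavern ox"), modifier "citadel".
Inside "autumn equinox dusk cavern ox": head "ox" (specifically "equinox dusk cavern ox"), modifier "autumn".
Inside "equinox dusk cavern ox": head "ox" (specifically "dusk cavern ox"), modifier "equinox".
Inside "dusk cavern ox": head "ox" (specifically "cavern ox"), modifier "dusk".
Inside "cavern ox": head "ox", modifier "cavern".
So the structure is [[citadel [autumn [equinox [dusk [cavern ox]]]]] weaver].

[[citadel [autumn [equinox [dusk [cavern ox]]]]] weaver]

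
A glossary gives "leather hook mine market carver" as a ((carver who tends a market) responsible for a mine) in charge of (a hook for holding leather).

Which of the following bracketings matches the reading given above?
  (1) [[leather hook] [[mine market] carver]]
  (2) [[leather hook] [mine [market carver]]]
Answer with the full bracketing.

The paraphrase's head is the "carver" part ("mine market carver"); its modifier is "leather hook".
That top-level split, carried through the inner groups, gives [[leather hook] [mine [market carver]]].

[[leather hook] [mine [market carver]]]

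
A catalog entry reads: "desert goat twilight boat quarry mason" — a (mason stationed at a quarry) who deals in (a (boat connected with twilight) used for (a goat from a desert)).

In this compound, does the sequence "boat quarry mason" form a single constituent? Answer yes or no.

no

The top-level split is [desert goat twilight boat] [quarry mason]; the full structure is [[[desert goat] [twilight boat]] [quarry mason]].
"boat quarry mason" straddles a constituent boundary, so it is not a single unit.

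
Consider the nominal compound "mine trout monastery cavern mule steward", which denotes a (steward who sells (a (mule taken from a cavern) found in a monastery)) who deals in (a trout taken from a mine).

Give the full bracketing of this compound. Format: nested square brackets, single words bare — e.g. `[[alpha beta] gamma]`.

The outermost head in the paraphrase is "steward" (specifically "monastery cavern mule steward"), modified by "mine trout".
Inside "mine trout": head "trout", modifier "mine".
Inside "monastery cavern mule steward": head "steward", modifier "monastery cavern mule".
Inside "monastery cavern mule": head "mule" (specifically "cavern mule"), modifier "monastery".
Inside "cavern mule": head "mule", modifier "cavern".
Assembled: [[mine trout] [[monastery [cavern mule]] steward]].

[[mine trout] [[monastery [cavern mule]] steward]]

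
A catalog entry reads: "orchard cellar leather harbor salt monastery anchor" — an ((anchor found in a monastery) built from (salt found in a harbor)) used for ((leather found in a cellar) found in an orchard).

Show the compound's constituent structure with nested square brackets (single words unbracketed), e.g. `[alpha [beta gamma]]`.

[[orchard [cellar leather]] [[harbor salt] [monastery anchor]]]

At the top level: head "anchor" (specifically "harbor salt monastery anchor"); modifier "orchard cellar leather".
Within "orchard cellar leather", the head is "leather" (specifically "cellar leather") and the modifier is "orchard".
Within "cellar leather", the head is "leather" and the modifier is "cellar".
Within "harbor salt monastery anchor", the head is "anchor" (specifically "monastery anchor") and the modifier is "harbor salt".
Within "harbor salt", the head is "salt" and the modifier is "harbor".
Within "monastery anchor", the head is "anchor" and the modifier is "monastery".
So the structure is [[orchard [cellar leather]] [[harbor salt] [monastery anchor]]].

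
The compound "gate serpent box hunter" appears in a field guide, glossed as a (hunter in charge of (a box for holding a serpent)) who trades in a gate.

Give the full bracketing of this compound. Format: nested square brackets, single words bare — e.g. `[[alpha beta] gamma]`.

[gate [[serpent box] hunter]]

Whole compound: head "hunter" (specifically "serpent box hunter"), modifier "gate".
"serpent box hunter" → head "hunter", modifier "serpent box".
"serpent box" → head "box", modifier "serpent".
So the structure is [gate [[serpent box] hunter]].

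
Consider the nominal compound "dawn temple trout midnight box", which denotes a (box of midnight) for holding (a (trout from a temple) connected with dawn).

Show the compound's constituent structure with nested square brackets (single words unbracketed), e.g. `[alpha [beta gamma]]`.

[[dawn [temple trout]] [midnight box]]

Overall it is a kind of box (specifically "midnight box"); the modifier is "dawn temple trout".
Within "dawn temple trout", the head is "trout" (specifically "temple trout") and the modifier is "dawn".
Within "temple trout", the head is "trout" and the modifier is "temple".
Within "midnight box", the head is "box" and the modifier is "midnight".
Assembled: [[dawn [temple trout]] [midnight box]].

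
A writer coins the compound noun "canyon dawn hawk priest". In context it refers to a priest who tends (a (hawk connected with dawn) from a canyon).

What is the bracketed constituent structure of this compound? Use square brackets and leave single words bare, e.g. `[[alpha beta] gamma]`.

[[canyon [dawn hawk]] priest]

Overall it is a kind of priest; the modifier is "canyon dawn hawk".
Within "canyon dawn hawk", the head is "hawk" (specifically "dawn hawk") and the modifier is "canyon".
Within "dawn hawk", the head is "hawk" and the modifier is "dawn".
Putting it together: [[canyon [dawn hawk]] priest].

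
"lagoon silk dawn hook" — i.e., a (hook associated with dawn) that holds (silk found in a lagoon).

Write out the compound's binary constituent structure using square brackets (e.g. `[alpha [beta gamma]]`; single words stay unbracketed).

The outermost head in the paraphrase is "hook" (specifically "dawn hook"), modified by "lagoon silk".
Inside "lagoon silk": head "silk", modifier "lagoon".
Inside "dawn hook": head "hook", modifier "dawn".
Putting it together: [[lagoon silk] [dawn hook]].

[[lagoon silk] [dawn hook]]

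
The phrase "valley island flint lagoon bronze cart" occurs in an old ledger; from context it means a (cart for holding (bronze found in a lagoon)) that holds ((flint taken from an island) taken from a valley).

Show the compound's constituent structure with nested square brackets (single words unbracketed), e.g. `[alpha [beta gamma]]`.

Whole compound: head "cart" (specifically "lagoon bronze cart"), modifier "valley island flint".
"valley island flint" → head "flint" (specifically "island flint"), modifier "valley".
"island flint" → head "flint", modifier "island".
"lagoon bronze cart" → head "cart", modifier "lagoon bronze".
"lagoon bronze" → head "bronze", modifier "lagoon".
Assembled: [[valley [island flint]] [[lagoon bronze] cart]].

[[valley [island flint]] [[lagoon bronze] cart]]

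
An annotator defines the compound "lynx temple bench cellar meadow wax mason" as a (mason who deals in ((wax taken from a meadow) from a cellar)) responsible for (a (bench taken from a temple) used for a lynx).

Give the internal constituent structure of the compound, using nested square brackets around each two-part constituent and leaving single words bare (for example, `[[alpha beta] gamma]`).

Whole compound: head "mason" (specifically "cellar meadow wax mason"), modifier "lynx temple bench".
Inside "lynx temple bench": head "bench" (specifically "temple bench"), modifier "lynx".
Inside "temple bench": head "bench", modifier "temple".
Inside "cellar meadow wax mason": head "mason", modifier "cellar meadow wax".
Inside "cellar meadow wax": head "wax" (specifically "meadow wax"), modifier "cellar".
Inside "meadow wax": head "wax", modifier "meadow".
So the structure is [[lynx [temple bench]] [[cellar [meadow wax]] mason]].

[[lynx [temple bench]] [[cellar [meadow wax]] mason]]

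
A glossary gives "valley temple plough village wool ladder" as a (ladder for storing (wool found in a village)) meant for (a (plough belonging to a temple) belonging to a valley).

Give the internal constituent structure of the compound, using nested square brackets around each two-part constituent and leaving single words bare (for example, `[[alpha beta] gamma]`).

Whole compound: head "ladder" (specifically "village wool ladder"), modifier "valley temple plough".
"valley temple plough" → head "plough" (specifically "temple plough"), modifier "valley".
"temple plough" → head "plough", modifier "temple".
"village wool ladder" → head "ladder", modifier "village wool".
"village wool" → head "wool", modifier "village".
So the structure is [[valley [temple plough]] [[village wool] ladder]].

[[valley [temple plough]] [[village wool] ladder]]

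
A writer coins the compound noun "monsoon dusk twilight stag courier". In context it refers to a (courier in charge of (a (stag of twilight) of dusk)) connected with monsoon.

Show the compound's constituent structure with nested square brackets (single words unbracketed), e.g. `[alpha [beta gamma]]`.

[monsoon [[dusk [twilight stag]] courier]]

The outermost head in the paraphrase is "courier" (specifically "dusk twilight stag courier"), modified by "monsoon".
Inside "dusk twilight stag courier": head "courier", modifier "dusk twilight stag".
Inside "dusk twilight stag": head "stag" (specifically "twilight stag"), modifier "dusk".
Inside "twilight stag": head "stag", modifier "twilight".
Putting it together: [monsoon [[dusk [twilight stag]] courier]].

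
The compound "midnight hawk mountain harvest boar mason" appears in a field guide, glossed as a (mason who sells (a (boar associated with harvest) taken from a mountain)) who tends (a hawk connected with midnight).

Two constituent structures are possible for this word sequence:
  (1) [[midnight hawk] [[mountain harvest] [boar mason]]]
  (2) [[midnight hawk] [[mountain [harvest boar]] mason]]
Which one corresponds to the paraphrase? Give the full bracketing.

[[midnight hawk] [[mountain [harvest boar]] mason]]

The paraphrase's head is the "mason" part ("mountain harvest boar mason"); its modifier is "midnight hawk".
That top-level split, carried through the inner groups, gives [[midnight hawk] [[mountain [harvest boar]] mason]].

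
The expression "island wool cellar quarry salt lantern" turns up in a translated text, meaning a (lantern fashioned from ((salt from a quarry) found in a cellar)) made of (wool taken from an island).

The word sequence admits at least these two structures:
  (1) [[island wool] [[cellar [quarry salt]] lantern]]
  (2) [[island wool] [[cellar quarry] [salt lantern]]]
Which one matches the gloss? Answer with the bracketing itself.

[[island wool] [[cellar [quarry salt]] lantern]]

The paraphrase's head is the "lantern" part ("cellar quarry salt lantern"); its modifier is "island wool".
That top-level split, carried through the inner groups, gives [[island wool] [[cellar [quarry salt]] lantern]].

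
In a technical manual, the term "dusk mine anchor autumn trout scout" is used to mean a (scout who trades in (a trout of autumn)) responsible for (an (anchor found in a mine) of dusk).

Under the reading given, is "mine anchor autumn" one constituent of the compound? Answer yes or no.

The top-level split is [dusk mine anchor] [autumn trout scout]; the full structure is [[dusk [mine anchor]] [[autumn trout] scout]].
"mine anchor autumn" straddles a constituent boundary, so it is not a single unit.

no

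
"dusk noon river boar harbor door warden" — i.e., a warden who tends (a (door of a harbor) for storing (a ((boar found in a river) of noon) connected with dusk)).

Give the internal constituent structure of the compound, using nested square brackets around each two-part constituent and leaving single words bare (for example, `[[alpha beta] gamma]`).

[[[dusk [noon [river boar]]] [harbor door]] warden]

The outermost head in the paraphrase is "warden", modified by "dusk noon river boar harbor door".
"dusk noon river boar harbor door" → head "door" (specifically "harbor door"), modifier "dusk noon river boar".
"dusk noon river boar" → head "boar" (specifically "noon river boar"), modifier "dusk".
"noon river boar" → head "boar" (specifically "river boar"), modifier "noon".
"river boar" → head "boar", modifier "river".
"harbor door" → head "door", modifier "harbor".
So the structure is [[[dusk [noon [river boar]]] [harbor door]] warden].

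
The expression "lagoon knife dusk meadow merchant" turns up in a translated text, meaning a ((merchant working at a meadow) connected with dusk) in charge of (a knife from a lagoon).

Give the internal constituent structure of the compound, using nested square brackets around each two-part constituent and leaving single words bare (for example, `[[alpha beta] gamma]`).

The outermost head in the paraphrase is "merchant" (specifically "dusk meadow merchant"), modified by "lagoon knife".
"lagoon knife" → head "knife", modifier "lagoon".
"dusk meadow merchant" → head "merchant" (specifically "meadow merchant"), modifier "dusk".
"meadow merchant" → head "merchant", modifier "meadow".
Assembled: [[lagoon knife] [dusk [meadow merchant]]].

[[lagoon knife] [dusk [meadow merchant]]]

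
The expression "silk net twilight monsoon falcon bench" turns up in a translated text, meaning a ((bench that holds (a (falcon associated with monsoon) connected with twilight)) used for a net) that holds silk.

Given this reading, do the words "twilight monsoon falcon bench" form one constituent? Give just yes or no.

The paraphrase groups the words so that "twilight monsoon falcon bench" is one unit: it corresponds to a single parenthesized sub-phrase.
The full structure is [silk [net [[twilight [monsoon falcon]] bench]]], in which [twilight monsoon falcon bench] is a constituent.

yes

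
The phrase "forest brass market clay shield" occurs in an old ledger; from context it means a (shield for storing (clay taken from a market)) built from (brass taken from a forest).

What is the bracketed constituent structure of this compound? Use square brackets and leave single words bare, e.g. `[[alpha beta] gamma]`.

The outermost head in the paraphrase is "shield" (specifically "market clay shield"), modified by "forest brass".
Within "forest brass", the head is "brass" and the modifier is "forest".
Within "market clay shield", the head is "shield" and the modifier is "market clay".
Within "market clay", the head is "clay" and the modifier is "market".
Assembled: [[forest brass] [[market clay] shield]].

[[forest brass] [[market clay] shield]]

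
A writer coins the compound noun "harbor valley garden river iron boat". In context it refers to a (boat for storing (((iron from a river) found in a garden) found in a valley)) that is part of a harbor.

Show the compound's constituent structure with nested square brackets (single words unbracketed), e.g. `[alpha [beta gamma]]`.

Overall it is a kind of boat (specifically "valley garden river iron boat"); the modifier is "harbor".
Inside "valley garden river iron boat": head "boat", modifier "valley garden river iron".
Inside "valley garden river iron": head "iron" (specifically "garden river iron"), modifier "valley".
Inside "garden river iron": head "iron" (specifically "river iron"), modifier "garden".
Inside "river iron": head "iron", modifier "river".
Putting it together: [harbor [[valley [garden [river iron]]] boat]].

[harbor [[valley [garden [river iron]]] boat]]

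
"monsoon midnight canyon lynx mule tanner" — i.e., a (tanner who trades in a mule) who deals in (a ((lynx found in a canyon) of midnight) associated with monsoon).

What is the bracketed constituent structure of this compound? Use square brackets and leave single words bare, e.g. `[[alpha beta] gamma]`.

[[monsoon [midnight [canyon lynx]]] [mule tanner]]

The outermost head in the paraphrase is "tanner" (specifically "mule tanner"), modified by "monsoon midnight canyon lynx".
Within "monsoon midnight canyon lynx", the head is "lynx" (specifically "midnight canyon lynx") and the modifier is "monsoon".
Within "midnight canyon lynx", the head is "lynx" (specifically "canyon lynx") and the modifier is "midnight".
Within "canyon lynx", the head is "lynx" and the modifier is "canyon".
Within "mule tanner", the head is "tanner" and the modifier is "mule".
Assembled: [[monsoon [midnight [canyon lynx]]] [mule tanner]].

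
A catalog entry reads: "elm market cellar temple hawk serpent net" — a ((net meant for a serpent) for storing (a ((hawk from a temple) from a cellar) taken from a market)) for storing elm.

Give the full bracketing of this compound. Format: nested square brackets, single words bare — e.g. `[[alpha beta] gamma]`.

Overall it is a kind of net (specifically "market cellar temple hawk serpent net"); the modifier is "elm".
Within "market cellar temple hawk serpent net", the head is "net" (specifically "serpent net") and the modifier is "market cellar temple hawk".
Within "market cellar temple hawk", the head is "hawk" (specifically "cellar temple hawk") and the modifier is "market".
Within "cellar temple hawk", the head is "hawk" (specifically "temple hawk") and the modifier is "cellar".
Within "temple hawk", the head is "hawk" and the modifier is "temple".
Within "serpent net", the head is "net" and the modifier is "serpent".
So the structure is [elm [[market [cellar [temple hawk]]] [serpent net]]].

[elm [[market [cellar [temple hawk]]] [serpent net]]]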